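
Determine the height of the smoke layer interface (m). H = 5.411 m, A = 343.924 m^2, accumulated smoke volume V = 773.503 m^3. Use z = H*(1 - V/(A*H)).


V/(A*H) = 0.41564
1 - 0.41564 = 0.58436
z = 5.411 * 0.58436 = 3.1619 m

3.1619 m


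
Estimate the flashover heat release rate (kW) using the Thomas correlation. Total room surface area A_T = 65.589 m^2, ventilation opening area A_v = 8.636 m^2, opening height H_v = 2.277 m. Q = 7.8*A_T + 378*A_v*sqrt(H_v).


7.8*A_T = 511.59
sqrt(H_v) = 1.5090
378*A_v*sqrt(H_v) = 4925.9
Q = 511.59 + 4925.9 = 5437.5 kW

5437.5 kW


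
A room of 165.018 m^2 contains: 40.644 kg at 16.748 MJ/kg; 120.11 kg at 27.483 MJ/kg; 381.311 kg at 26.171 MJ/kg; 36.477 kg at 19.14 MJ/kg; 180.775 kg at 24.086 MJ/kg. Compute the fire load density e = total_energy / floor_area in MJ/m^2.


Total energy = 40.644*16.748 + 120.11*27.483 + 381.311*26.171 + 36.477*19.14 + 180.775*24.086
= 680.7057 + 3300.983 + 9979.290 + 698.1698 + 4354.147
= 19013.30 MJ
e = 19013.30 / 165.018 = 115.22 MJ/m^2

115.22 MJ/m^2


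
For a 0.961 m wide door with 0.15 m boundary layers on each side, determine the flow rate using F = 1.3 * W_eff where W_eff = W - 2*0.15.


W_eff = 0.961 - 0.30 = 0.661 m
F = 1.3 * 0.661 = 0.85930 persons/s

0.85930 persons/s


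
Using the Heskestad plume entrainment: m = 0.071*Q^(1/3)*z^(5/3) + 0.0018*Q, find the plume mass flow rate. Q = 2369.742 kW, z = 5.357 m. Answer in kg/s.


Q^(1/3) = 13.332
z^(5/3) = 16.401
First term = 0.071 * 13.332 * 16.401 = 15.525
Second term = 0.0018 * 2369.742 = 4.2655
m = 19.790 kg/s

19.790 kg/s


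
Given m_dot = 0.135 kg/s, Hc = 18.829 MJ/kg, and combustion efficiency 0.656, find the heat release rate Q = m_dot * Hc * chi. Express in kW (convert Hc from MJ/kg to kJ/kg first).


Hc = 18.829 MJ/kg = 18.829 * 1000 kJ/kg = 18829 kJ/kg
Q = 0.135 kg/s * 18829 kJ/kg * 0.656 = 1667.5 kW

1667.5 kW


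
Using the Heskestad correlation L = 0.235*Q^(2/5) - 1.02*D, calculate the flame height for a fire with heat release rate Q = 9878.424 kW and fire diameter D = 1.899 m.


Q^(2/5) = 39.616
0.235 * Q^(2/5) = 9.3099
1.02 * D = 1.9370
L = 7.3729 m

7.3729 m


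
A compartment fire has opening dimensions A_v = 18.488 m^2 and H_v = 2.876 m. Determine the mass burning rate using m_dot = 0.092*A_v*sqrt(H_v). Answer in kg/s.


sqrt(H_v) = 1.6959
m_dot = 0.092 * 18.488 * 1.6959 = 2.8845 kg/s

2.8845 kg/s


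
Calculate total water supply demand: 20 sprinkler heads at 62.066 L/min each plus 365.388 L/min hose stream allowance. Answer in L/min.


Sprinkler demand = 20 * 62.066 = 1241.32 L/min
Total = 1241.32 + 365.388 = 1606.708 L/min

1606.708 L/min


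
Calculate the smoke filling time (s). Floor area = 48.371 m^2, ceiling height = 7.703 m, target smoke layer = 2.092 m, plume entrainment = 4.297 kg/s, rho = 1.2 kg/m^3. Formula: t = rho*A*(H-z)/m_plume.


H - z = 5.611 m
t = 1.2 * 48.371 * 5.611 / 4.297 = 75.795 s

75.795 s


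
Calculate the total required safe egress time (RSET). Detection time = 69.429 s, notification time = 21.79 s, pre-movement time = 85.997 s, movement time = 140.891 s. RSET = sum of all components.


Total = 69.429 + 21.79 + 85.997 + 140.891 = 318.107 s

318.107 s


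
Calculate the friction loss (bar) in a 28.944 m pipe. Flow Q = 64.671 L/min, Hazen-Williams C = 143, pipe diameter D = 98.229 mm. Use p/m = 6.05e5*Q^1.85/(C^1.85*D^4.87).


Q^1.85 = 2237.8
C^1.85 = 9713.4
D^4.87 = 5.0374e+09
p/m = 2.7669e-05 bar/m
p_total = 2.7669e-05 * 28.944 = 0.00080084 bar

0.00080084 bar


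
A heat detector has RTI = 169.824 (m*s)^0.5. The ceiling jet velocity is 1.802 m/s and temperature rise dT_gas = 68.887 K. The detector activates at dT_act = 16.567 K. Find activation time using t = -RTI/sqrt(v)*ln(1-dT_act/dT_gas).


dT_act/dT_gas = 0.24050
ln(1 - 0.24050) = -0.27509
t = -169.824 / sqrt(1.802) * -0.27509 = 34.801 s

34.801 s


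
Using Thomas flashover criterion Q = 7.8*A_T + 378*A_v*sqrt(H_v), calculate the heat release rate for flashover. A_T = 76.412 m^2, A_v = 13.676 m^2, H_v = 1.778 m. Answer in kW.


7.8*A_T = 596.01
sqrt(H_v) = 1.3334
378*A_v*sqrt(H_v) = 6893.1
Q = 596.01 + 6893.1 = 7489.1 kW

7489.1 kW


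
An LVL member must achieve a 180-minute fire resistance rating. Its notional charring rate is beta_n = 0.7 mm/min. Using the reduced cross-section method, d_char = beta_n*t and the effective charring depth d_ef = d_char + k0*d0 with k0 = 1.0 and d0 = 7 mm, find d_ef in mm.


d_char = 0.7 * 180 = 126 mm
d_ef = 126 + 1.0*7 = 133 mm

133 mm


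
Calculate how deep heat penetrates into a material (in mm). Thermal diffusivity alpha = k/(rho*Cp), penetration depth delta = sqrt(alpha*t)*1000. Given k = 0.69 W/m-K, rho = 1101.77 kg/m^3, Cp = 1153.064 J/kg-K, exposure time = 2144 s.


alpha = 0.69 / (1101.77 * 1153.064) = 5.4313e-07 m^2/s
alpha * t = 0.0011645
delta = sqrt(0.0011645) * 1000 = 34.124 mm

34.124 mm


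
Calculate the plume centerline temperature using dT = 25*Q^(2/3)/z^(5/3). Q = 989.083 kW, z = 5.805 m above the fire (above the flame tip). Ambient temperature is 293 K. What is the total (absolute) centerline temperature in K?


Q^(2/3) = 99.271
z^(5/3) = 18.750
dT = 25 * 99.271 / 18.750 = 132.36 K
T = 293 + 132.36 = 425.36 K

425.36 K


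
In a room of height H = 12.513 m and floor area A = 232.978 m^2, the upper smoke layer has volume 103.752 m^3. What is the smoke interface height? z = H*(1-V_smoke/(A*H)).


V/(A*H) = 0.035589
1 - 0.035589 = 0.96441
z = 12.513 * 0.96441 = 12.068 m

12.068 m


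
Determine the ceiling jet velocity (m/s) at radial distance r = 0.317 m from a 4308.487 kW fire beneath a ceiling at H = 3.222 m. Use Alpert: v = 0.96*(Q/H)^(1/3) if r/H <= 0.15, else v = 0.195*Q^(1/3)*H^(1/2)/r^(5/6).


r/H = 0.317 / 3.222 = 0.098386
r/H <= 0.15, so v = 0.96*(Q/H)^(1/3)
Q/H = 1337.2
(Q/H)^(1/3) = 11.017
v = 0.96 * 11.017 = 10.576 m/s

10.576 m/s


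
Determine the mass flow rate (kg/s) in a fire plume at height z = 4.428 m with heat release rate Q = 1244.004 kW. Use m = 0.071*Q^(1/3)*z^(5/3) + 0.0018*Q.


Q^(1/3) = 10.755
z^(5/3) = 11.940
First term = 0.071 * 10.755 * 11.940 = 9.1176
Second term = 0.0018 * 1244.004 = 2.2392
m = 11.357 kg/s

11.357 kg/s


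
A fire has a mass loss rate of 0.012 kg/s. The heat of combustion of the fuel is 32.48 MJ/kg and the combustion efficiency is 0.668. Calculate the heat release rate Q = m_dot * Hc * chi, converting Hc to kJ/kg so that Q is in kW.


Hc = 32.48 MJ/kg = 32.48 * 1000 kJ/kg = 32480 kJ/kg
Q = 0.012 kg/s * 32480 kJ/kg * 0.668 = 260.36 kW

260.36 kW


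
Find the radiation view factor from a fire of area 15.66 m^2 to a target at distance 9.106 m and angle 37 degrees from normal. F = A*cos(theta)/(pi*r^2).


cos(37 deg) = 0.79864
pi*r^2 = 260.50
F = 15.66 * 0.79864 / 260.50 = 0.048010

0.048010


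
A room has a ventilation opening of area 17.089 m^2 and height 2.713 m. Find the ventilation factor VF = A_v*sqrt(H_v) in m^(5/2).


sqrt(H_v) = 1.6471
VF = 17.089 * 1.6471 = 28.148 m^(5/2)

28.148 m^(5/2)


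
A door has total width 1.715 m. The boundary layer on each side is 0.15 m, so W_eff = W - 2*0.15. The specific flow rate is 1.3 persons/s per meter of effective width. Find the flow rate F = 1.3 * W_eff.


W_eff = 1.715 - 0.30 = 1.415 m
F = 1.3 * 1.415 = 1.8395 persons/s

1.8395 persons/s


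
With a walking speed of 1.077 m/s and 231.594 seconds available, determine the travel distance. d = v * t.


d = 1.077 * 231.594 = 249.43 m

249.43 m


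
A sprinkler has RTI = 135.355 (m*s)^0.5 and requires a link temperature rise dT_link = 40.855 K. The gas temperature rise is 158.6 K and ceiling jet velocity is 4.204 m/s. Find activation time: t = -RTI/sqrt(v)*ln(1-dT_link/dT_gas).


dT_link/dT_gas = 0.25760
ln(1 - 0.25760) = -0.29786
t = -135.355 / sqrt(4.204) * -0.29786 = 19.664 s

19.664 s


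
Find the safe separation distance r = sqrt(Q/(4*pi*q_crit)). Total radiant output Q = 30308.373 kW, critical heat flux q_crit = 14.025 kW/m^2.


4*pi*q_crit = 176.24
Q/(4*pi*q_crit) = 171.97
r = sqrt(171.97) = 13.114 m

13.114 m


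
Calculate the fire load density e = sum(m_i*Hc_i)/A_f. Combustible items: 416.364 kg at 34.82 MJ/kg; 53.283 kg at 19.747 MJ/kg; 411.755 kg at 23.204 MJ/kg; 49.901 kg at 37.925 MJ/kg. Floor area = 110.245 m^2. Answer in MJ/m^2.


Total energy = 416.364*34.82 + 53.283*19.747 + 411.755*23.204 + 49.901*37.925
= 14497.79 + 1052.179 + 9554.363 + 1892.495
= 26996.83 MJ
e = 26996.83 / 110.245 = 244.88 MJ/m^2

244.88 MJ/m^2


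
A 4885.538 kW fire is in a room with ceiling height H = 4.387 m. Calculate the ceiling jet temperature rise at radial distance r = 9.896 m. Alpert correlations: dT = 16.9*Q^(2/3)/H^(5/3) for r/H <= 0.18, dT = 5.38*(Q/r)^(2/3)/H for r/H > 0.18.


r/H = 9.896 / 4.387 = 2.2558
r/H > 0.18, so dT = 5.38*(Q/r)^(2/3)/H
Q/r = 493.69
(Q/r)^(2/3) = 62.465
dT = 5.38 * 62.465 / 4.387 = 76.604 K

76.604 K


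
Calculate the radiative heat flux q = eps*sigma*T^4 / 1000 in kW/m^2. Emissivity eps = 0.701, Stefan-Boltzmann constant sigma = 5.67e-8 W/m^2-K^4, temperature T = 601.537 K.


T^4 = 1.3093e+11
q = 0.701 * 5.67e-8 * 1.3093e+11 / 1000 = 5.2042 kW/m^2

5.2042 kW/m^2


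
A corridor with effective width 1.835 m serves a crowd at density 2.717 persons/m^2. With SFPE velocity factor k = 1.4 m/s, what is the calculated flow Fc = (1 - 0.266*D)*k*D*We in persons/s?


1 - 0.266*D = 1 - 0.266*2.717 = 0.27728
Fs = 0.27728 * 1.4 * 2.717 = 1.0547 persons/(s*m)
Fc = 1.0547 * 1.835 = 1.9354 persons/s

1.9354 persons/s


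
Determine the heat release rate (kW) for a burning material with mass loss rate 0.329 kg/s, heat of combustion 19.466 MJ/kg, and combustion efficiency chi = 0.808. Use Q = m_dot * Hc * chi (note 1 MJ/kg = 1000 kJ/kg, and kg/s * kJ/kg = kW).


Hc = 19.466 MJ/kg = 19.466 * 1000 kJ/kg = 19466 kJ/kg
Q = 0.329 kg/s * 19466 kJ/kg * 0.808 = 5174.7 kW

5174.7 kW


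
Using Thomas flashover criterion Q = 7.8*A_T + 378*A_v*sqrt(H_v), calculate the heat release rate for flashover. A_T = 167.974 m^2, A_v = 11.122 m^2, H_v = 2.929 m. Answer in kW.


7.8*A_T = 1310.2
sqrt(H_v) = 1.7114
378*A_v*sqrt(H_v) = 7195.1
Q = 1310.2 + 7195.1 = 8505.3 kW

8505.3 kW


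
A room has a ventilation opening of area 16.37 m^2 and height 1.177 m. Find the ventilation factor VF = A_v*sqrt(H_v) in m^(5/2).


sqrt(H_v) = 1.0849
VF = 16.37 * 1.0849 = 17.760 m^(5/2)

17.760 m^(5/2)


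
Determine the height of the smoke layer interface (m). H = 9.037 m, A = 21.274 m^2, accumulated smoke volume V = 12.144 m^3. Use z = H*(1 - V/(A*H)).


V/(A*H) = 0.063167
1 - 0.063167 = 0.93683
z = 9.037 * 0.93683 = 8.4662 m

8.4662 m


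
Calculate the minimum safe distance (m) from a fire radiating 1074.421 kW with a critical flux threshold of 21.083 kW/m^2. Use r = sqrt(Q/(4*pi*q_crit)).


4*pi*q_crit = 264.94
Q/(4*pi*q_crit) = 4.0554
r = sqrt(4.0554) = 2.0138 m

2.0138 m


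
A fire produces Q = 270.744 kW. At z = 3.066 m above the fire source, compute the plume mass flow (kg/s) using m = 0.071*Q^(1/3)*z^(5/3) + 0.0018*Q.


Q^(1/3) = 6.4692
z^(5/3) = 6.4707
First term = 0.071 * 6.4692 * 6.4707 = 2.9721
Second term = 0.0018 * 270.744 = 0.48734
m = 3.4594 kg/s

3.4594 kg/s


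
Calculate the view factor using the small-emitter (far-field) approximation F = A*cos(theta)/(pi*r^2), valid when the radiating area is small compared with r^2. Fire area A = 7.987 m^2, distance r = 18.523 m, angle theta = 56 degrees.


cos(56 deg) = 0.55919
pi*r^2 = 1077.9
F = 7.987 * 0.55919 / 1077.9 = 0.0041436

0.0041436


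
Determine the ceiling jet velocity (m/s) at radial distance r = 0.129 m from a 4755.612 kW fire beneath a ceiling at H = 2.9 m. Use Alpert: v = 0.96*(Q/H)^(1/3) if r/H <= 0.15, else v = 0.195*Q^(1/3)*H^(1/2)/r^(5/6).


r/H = 0.129 / 2.9 = 0.044483
r/H <= 0.15, so v = 0.96*(Q/H)^(1/3)
Q/H = 1639.9
(Q/H)^(1/3) = 11.792
v = 0.96 * 11.792 = 11.321 m/s

11.321 m/s


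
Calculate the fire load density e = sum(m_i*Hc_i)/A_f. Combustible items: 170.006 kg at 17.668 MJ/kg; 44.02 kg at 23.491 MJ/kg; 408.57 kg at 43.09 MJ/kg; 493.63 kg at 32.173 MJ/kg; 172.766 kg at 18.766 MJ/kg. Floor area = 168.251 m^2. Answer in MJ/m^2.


Total energy = 170.006*17.668 + 44.02*23.491 + 408.57*43.09 + 493.63*32.173 + 172.766*18.766
= 3003.666 + 1034.074 + 17605.28 + 15881.56 + 3242.127
= 40766.71 MJ
e = 40766.71 / 168.251 = 242.30 MJ/m^2

242.30 MJ/m^2


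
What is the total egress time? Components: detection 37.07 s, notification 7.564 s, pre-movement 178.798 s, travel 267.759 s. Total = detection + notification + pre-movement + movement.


Total = 37.07 + 7.564 + 178.798 + 267.759 = 491.191 s

491.191 s


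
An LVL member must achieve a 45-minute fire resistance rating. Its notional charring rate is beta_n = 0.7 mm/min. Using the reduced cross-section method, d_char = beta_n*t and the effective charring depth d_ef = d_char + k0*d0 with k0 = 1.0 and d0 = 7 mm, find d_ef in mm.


d_char = 0.7 * 45 = 31.5 mm
d_ef = 31.5 + 1.0*7 = 38.5 mm

38.5 mm


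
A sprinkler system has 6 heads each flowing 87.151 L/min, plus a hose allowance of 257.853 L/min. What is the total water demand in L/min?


Sprinkler demand = 6 * 87.151 = 522.906 L/min
Total = 522.906 + 257.853 = 780.759 L/min

780.759 L/min


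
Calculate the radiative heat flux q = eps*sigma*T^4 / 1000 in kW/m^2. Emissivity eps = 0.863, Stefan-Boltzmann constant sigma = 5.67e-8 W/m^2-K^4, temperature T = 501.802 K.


T^4 = 6.3406e+10
q = 0.863 * 5.67e-8 * 6.3406e+10 / 1000 = 3.1026 kW/m^2

3.1026 kW/m^2


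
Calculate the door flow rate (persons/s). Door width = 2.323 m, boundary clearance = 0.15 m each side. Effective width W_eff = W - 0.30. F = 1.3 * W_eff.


W_eff = 2.323 - 0.30 = 2.023 m
F = 1.3 * 2.023 = 2.6299 persons/s

2.6299 persons/s


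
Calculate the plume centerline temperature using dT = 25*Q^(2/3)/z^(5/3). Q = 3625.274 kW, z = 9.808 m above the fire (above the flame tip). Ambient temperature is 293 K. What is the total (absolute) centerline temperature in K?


Q^(2/3) = 235.99
z^(5/3) = 44.940
dT = 25 * 235.99 / 44.940 = 131.28 K
T = 293 + 131.28 = 424.28 K

424.28 K


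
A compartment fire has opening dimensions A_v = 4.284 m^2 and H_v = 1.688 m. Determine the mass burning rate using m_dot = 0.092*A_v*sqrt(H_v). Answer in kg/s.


sqrt(H_v) = 1.2992
m_dot = 0.092 * 4.284 * 1.2992 = 0.51206 kg/s

0.51206 kg/s


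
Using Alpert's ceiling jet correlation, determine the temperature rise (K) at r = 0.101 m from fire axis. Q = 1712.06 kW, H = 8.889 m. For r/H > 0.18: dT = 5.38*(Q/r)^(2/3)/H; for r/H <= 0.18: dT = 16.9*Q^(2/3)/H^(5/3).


r/H = 0.101 / 8.889 = 0.011362
r/H <= 0.18, so dT = 16.9*Q^(2/3)/H^(5/3)
Q^(2/3) = 143.11
H^(5/3) = 38.144
dT = 16.9 * 143.11 / 38.144 = 63.408 K

63.408 K


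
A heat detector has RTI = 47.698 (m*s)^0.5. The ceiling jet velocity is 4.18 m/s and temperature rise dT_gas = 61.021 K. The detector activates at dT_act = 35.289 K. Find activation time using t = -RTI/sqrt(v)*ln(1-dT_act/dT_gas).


dT_act/dT_gas = 0.57831
ln(1 - 0.57831) = -0.86348
t = -47.698 / sqrt(4.18) * -0.86348 = 20.145 s

20.145 s


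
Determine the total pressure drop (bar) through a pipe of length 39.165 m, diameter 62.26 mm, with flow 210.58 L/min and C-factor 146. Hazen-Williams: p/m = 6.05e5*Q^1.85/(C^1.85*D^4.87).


Q^1.85 = 19876
C^1.85 = 10094
D^4.87 = 5.4676e+08
p/m = 0.0021788 bar/m
p_total = 0.0021788 * 39.165 = 0.085334 bar

0.085334 bar


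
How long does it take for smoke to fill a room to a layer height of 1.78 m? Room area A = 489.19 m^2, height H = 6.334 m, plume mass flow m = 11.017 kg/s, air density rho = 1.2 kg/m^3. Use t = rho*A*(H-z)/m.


H - z = 4.554 m
t = 1.2 * 489.19 * 4.554 / 11.017 = 242.65 s

242.65 s


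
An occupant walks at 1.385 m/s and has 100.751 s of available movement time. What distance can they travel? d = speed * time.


d = 1.385 * 100.751 = 139.54 m

139.54 m


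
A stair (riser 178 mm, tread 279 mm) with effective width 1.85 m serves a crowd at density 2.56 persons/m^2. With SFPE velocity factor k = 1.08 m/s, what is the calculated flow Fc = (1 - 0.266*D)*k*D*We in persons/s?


1 - 0.266*D = 1 - 0.266*2.56 = 0.31904
Fs = 0.31904 * 1.08 * 2.56 = 0.88208 persons/(s*m)
Fc = 0.88208 * 1.85 = 1.6319 persons/s

1.6319 persons/s


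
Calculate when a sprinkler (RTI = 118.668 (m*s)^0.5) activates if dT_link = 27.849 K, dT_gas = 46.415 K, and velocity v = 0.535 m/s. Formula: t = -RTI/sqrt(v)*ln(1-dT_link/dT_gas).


dT_link/dT_gas = 0.6
ln(1 - 0.6) = -0.91629
t = -118.668 / sqrt(0.535) * -0.91629 = 148.66 s

148.66 s


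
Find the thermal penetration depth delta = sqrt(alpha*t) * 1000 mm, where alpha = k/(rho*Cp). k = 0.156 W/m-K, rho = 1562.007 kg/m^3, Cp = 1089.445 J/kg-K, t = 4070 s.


alpha = 0.156 / (1562.007 * 1089.445) = 9.1672e-08 m^2/s
alpha * t = 0.00037310
delta = sqrt(0.00037310) * 1000 = 19.316 mm

19.316 mm


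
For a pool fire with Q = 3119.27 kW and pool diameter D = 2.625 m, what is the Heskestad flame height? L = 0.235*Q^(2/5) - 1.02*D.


Q^(2/5) = 24.982
0.235 * Q^(2/5) = 5.8707
1.02 * D = 2.6775
L = 3.1932 m

3.1932 m


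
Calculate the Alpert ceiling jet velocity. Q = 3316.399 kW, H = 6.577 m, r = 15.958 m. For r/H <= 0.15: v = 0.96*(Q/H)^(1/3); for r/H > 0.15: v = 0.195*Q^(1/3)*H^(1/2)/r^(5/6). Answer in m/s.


r/H = 15.958 / 6.577 = 2.4263
r/H > 0.15, so v = 0.195*Q^(1/3)*H^(1/2)/r^(5/6)
Q^(1/3) = 14.913
H^(1/2) = 2.5646
r^(5/6) = 10.057
v = 0.195 * 14.913 * 2.5646 / 10.057 = 0.74152 m/s

0.74152 m/s


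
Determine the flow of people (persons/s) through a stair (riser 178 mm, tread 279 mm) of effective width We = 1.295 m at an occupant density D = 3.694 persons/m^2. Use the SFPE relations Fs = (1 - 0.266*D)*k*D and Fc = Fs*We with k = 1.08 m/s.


1 - 0.266*D = 1 - 0.266*3.694 = 0.017396
Fs = 0.017396 * 1.08 * 3.694 = 0.069402 persons/(s*m)
Fc = 0.069402 * 1.295 = 0.089875 persons/s

0.089875 persons/s


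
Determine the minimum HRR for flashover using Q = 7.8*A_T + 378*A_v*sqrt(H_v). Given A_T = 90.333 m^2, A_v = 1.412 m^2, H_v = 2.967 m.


7.8*A_T = 704.60
sqrt(H_v) = 1.7225
378*A_v*sqrt(H_v) = 919.36
Q = 704.60 + 919.36 = 1624.0 kW

1624.0 kW


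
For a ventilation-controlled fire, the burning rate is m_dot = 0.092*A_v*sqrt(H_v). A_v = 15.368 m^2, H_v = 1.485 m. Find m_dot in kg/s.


sqrt(H_v) = 1.2186
m_dot = 0.092 * 15.368 * 1.2186 = 1.7229 kg/s

1.7229 kg/s


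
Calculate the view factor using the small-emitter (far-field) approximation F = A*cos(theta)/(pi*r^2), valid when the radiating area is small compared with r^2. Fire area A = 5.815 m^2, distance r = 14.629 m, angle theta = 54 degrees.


cos(54 deg) = 0.58779
pi*r^2 = 672.32
F = 5.815 * 0.58779 / 672.32 = 0.0050838

0.0050838


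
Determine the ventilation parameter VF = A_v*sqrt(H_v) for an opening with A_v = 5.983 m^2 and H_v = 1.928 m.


sqrt(H_v) = 1.3885
VF = 5.983 * 1.3885 = 8.3075 m^(5/2)

8.3075 m^(5/2)


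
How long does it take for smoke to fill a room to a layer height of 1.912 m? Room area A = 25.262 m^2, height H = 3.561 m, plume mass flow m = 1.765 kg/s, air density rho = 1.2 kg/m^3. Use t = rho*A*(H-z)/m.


H - z = 1.649 m
t = 1.2 * 25.262 * 1.649 / 1.765 = 28.322 s

28.322 s


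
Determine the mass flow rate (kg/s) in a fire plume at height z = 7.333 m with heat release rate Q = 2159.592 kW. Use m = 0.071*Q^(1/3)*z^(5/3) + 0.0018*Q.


Q^(1/3) = 12.926
z^(5/3) = 27.678
First term = 0.071 * 12.926 * 27.678 = 25.401
Second term = 0.0018 * 2159.592 = 3.8873
m = 29.288 kg/s

29.288 kg/s


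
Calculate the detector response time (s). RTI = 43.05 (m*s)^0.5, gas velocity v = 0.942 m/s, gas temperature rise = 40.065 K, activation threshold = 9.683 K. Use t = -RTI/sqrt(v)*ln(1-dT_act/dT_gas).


dT_act/dT_gas = 0.24168
ln(1 - 0.24168) = -0.27665
t = -43.05 / sqrt(0.942) * -0.27665 = 12.271 s

12.271 s


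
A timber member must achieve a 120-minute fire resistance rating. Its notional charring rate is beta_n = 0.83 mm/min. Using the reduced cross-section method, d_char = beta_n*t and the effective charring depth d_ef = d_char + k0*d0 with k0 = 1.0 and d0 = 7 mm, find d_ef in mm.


d_char = 0.83 * 120 = 99.6 mm
d_ef = 99.6 + 1.0*7 = 106.6 mm

106.6 mm


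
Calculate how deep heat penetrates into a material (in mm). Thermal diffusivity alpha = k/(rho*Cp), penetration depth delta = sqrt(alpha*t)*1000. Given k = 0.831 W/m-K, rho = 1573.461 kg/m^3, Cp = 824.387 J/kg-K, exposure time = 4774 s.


alpha = 0.831 / (1573.461 * 824.387) = 6.4064e-07 m^2/s
alpha * t = 0.0030584
delta = sqrt(0.0030584) * 1000 = 55.303 mm

55.303 mm


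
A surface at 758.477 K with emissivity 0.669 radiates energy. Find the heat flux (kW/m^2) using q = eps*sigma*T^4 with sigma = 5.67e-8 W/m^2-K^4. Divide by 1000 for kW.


T^4 = 3.3096e+11
q = 0.669 * 5.67e-8 * 3.3096e+11 / 1000 = 12.554 kW/m^2

12.554 kW/m^2


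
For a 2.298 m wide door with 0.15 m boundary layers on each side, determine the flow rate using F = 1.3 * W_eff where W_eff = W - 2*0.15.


W_eff = 2.298 - 0.30 = 1.998 m
F = 1.3 * 1.998 = 2.5974 persons/s

2.5974 persons/s


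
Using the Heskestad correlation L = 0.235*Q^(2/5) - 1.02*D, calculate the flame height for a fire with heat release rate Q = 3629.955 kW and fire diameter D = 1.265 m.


Q^(2/5) = 26.544
0.235 * Q^(2/5) = 6.2378
1.02 * D = 1.2903
L = 4.9475 m

4.9475 m


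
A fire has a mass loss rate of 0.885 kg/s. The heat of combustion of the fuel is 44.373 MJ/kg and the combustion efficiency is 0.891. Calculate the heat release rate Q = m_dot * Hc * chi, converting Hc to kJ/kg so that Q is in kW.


Hc = 44.373 MJ/kg = 44.373 * 1000 kJ/kg = 44373 kJ/kg
Q = 0.885 kg/s * 44373 kJ/kg * 0.891 = 34990 kW

34990 kW


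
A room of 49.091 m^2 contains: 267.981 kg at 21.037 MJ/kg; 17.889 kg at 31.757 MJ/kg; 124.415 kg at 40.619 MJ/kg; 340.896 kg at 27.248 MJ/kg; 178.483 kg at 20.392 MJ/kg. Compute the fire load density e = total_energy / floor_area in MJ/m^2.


Total energy = 267.981*21.037 + 17.889*31.757 + 124.415*40.619 + 340.896*27.248 + 178.483*20.392
= 5637.516 + 568.1010 + 5053.613 + 9288.734 + 3639.625
= 24187.59 MJ
e = 24187.59 / 49.091 = 492.71 MJ/m^2

492.71 MJ/m^2


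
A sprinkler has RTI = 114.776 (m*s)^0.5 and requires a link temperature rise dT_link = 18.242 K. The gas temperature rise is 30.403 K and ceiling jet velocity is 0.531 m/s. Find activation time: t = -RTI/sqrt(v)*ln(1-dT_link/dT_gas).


dT_link/dT_gas = 0.60001
ln(1 - 0.60001) = -0.91631
t = -114.776 / sqrt(0.531) * -0.91631 = 144.33 s

144.33 s


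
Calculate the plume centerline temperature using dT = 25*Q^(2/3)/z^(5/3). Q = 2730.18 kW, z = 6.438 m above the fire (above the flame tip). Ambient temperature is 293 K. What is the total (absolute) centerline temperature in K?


Q^(2/3) = 195.34
z^(5/3) = 22.280
dT = 25 * 195.34 / 22.280 = 219.19 K
T = 293 + 219.19 = 512.19 K

512.19 K


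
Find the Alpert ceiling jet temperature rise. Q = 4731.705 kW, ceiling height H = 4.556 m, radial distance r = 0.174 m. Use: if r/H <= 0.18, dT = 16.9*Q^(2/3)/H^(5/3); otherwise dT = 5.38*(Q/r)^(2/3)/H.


r/H = 0.174 / 4.556 = 0.038191
r/H <= 0.18, so dT = 16.9*Q^(2/3)/H^(5/3)
Q^(2/3) = 281.85
H^(5/3) = 12.521
dT = 16.9 * 281.85 / 12.521 = 380.42 K

380.42 K


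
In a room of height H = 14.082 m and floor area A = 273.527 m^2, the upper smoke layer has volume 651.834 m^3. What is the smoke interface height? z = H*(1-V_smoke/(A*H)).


V/(A*H) = 0.16923
1 - 0.16923 = 0.83077
z = 14.082 * 0.83077 = 11.699 m

11.699 m


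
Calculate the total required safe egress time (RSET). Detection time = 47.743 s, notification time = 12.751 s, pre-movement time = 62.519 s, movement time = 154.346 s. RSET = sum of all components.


Total = 47.743 + 12.751 + 62.519 + 154.346 = 277.359 s

277.359 s


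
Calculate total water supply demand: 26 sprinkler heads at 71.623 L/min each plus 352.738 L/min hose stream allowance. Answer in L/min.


Sprinkler demand = 26 * 71.623 = 1862.198 L/min
Total = 1862.198 + 352.738 = 2214.936 L/min

2214.936 L/min


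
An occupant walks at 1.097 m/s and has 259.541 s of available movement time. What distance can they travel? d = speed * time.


d = 1.097 * 259.541 = 284.72 m

284.72 m


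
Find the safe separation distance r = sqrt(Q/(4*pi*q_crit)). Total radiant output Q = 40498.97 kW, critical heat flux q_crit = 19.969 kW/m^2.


4*pi*q_crit = 250.94
Q/(4*pi*q_crit) = 161.39
r = sqrt(161.39) = 12.704 m

12.704 m


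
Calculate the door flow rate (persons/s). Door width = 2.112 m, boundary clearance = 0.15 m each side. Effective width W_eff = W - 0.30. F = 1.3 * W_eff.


W_eff = 2.112 - 0.30 = 1.812 m
F = 1.3 * 1.812 = 2.3556 persons/s

2.3556 persons/s


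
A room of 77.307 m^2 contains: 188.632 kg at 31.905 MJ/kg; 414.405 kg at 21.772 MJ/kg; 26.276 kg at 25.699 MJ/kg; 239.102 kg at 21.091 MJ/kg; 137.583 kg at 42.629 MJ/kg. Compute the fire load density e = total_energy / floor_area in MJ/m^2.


Total energy = 188.632*31.905 + 414.405*21.772 + 26.276*25.699 + 239.102*21.091 + 137.583*42.629
= 6018.304 + 9022.426 + 675.2669 + 5042.900 + 5865.026
= 26623.92 MJ
e = 26623.92 / 77.307 = 344.39 MJ/m^2

344.39 MJ/m^2


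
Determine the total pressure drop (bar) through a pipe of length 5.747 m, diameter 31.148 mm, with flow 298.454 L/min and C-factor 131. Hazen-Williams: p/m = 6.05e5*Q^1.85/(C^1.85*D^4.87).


Q^1.85 = 37890
C^1.85 = 8259.5
D^4.87 = 1.8750e+07
p/m = 0.14802 bar/m
p_total = 0.14802 * 5.747 = 0.85067 bar

0.85067 bar


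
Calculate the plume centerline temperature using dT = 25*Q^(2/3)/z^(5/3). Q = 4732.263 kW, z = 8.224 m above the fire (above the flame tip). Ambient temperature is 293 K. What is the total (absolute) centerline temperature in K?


Q^(2/3) = 281.87
z^(5/3) = 33.507
dT = 25 * 281.87 / 33.507 = 210.30 K
T = 293 + 210.30 = 503.30 K

503.30 K


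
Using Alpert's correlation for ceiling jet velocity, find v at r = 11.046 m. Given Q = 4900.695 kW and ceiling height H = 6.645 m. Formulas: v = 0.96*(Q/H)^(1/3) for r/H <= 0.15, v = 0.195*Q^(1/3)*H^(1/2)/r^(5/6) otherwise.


r/H = 11.046 / 6.645 = 1.6623
r/H > 0.15, so v = 0.195*Q^(1/3)*H^(1/2)/r^(5/6)
Q^(1/3) = 16.986
H^(1/2) = 2.5778
r^(5/6) = 7.4018
v = 0.195 * 16.986 * 2.5778 / 7.4018 = 1.1535 m/s

1.1535 m/s


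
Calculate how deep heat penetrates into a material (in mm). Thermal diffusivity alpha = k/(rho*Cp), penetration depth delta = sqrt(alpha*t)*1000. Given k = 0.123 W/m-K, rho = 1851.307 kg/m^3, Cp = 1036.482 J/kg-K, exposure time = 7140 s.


alpha = 0.123 / (1851.307 * 1036.482) = 6.4101e-08 m^2/s
alpha * t = 0.00045768
delta = sqrt(0.00045768) * 1000 = 21.393 mm

21.393 mm


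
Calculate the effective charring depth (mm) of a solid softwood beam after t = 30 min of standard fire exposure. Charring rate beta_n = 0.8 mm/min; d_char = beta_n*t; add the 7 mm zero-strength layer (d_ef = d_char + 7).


d_char = 0.8 * 30 = 24 mm
d_ef = 24 + 1.0*7 = 31 mm

31 mm


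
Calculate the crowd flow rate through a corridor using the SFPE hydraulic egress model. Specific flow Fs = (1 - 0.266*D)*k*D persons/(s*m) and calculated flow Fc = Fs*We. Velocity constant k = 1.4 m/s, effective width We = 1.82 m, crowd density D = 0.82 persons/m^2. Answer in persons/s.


1 - 0.266*D = 1 - 0.266*0.82 = 0.78188
Fs = 0.78188 * 1.4 * 0.82 = 0.89760 persons/(s*m)
Fc = 0.89760 * 1.82 = 1.6336 persons/s

1.6336 persons/s


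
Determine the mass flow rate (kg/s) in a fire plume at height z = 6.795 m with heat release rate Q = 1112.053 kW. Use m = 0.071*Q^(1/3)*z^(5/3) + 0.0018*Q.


Q^(1/3) = 10.360
z^(5/3) = 24.377
First term = 0.071 * 10.360 * 24.377 = 17.931
Second term = 0.0018 * 1112.053 = 2.0017
m = 19.933 kg/s

19.933 kg/s


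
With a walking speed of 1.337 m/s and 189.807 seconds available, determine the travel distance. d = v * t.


d = 1.337 * 189.807 = 253.77 m

253.77 m


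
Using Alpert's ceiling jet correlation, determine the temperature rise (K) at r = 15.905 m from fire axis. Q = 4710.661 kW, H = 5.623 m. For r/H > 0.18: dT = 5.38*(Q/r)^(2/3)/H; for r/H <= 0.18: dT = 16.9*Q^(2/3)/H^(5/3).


r/H = 15.905 / 5.623 = 2.8286
r/H > 0.18, so dT = 5.38*(Q/r)^(2/3)/H
Q/r = 296.17
(Q/r)^(2/3) = 44.432
dT = 5.38 * 44.432 / 5.623 = 42.512 K

42.512 K


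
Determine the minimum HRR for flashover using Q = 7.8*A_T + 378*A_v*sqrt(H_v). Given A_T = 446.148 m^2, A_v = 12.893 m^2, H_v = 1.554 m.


7.8*A_T = 3480.0
sqrt(H_v) = 1.2466
378*A_v*sqrt(H_v) = 6075.3
Q = 3480.0 + 6075.3 = 9555.3 kW

9555.3 kW


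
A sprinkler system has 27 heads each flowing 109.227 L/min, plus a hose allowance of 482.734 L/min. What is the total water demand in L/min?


Sprinkler demand = 27 * 109.227 = 2949.129 L/min
Total = 2949.129 + 482.734 = 3431.863 L/min

3431.863 L/min


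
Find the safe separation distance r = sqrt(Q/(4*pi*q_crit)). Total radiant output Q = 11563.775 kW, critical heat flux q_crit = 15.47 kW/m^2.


4*pi*q_crit = 194.40
Q/(4*pi*q_crit) = 59.484
r = sqrt(59.484) = 7.7126 m

7.7126 m


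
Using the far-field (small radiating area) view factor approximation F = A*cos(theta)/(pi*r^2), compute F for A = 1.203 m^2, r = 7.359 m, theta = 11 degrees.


cos(11 deg) = 0.98163
pi*r^2 = 170.13
F = 1.203 * 0.98163 / 170.13 = 0.0069410

0.0069410


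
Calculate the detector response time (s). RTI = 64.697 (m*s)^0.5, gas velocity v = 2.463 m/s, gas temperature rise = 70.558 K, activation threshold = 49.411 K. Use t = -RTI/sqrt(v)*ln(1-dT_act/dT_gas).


dT_act/dT_gas = 0.70029
ln(1 - 0.70029) = -1.2049
t = -64.697 / sqrt(2.463) * -1.2049 = 49.673 s

49.673 s


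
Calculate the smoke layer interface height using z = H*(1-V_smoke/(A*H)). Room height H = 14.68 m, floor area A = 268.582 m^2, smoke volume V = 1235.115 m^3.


V/(A*H) = 0.31326
1 - 0.31326 = 0.68674
z = 14.68 * 0.68674 = 10.081 m

10.081 m


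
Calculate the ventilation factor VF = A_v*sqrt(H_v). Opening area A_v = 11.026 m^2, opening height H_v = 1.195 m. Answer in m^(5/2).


sqrt(H_v) = 1.0932
VF = 11.026 * 1.0932 = 12.053 m^(5/2)

12.053 m^(5/2)


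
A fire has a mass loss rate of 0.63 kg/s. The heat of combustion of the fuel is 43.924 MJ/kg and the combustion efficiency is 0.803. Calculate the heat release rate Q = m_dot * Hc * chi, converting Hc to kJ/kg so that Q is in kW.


Hc = 43.924 MJ/kg = 43.924 * 1000 kJ/kg = 43924 kJ/kg
Q = 0.63 kg/s * 43924 kJ/kg * 0.803 = 22221 kW

22221 kW


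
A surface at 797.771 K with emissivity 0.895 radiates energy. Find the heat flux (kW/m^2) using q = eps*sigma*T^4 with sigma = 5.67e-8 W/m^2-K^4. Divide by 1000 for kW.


T^4 = 4.0505e+11
q = 0.895 * 5.67e-8 * 4.0505e+11 / 1000 = 20.555 kW/m^2

20.555 kW/m^2


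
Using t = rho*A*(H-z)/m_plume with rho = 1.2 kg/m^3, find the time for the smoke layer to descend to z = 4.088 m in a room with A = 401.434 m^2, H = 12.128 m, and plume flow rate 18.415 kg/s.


H - z = 8.04 m
t = 1.2 * 401.434 * 8.04 / 18.415 = 210.32 s

210.32 s


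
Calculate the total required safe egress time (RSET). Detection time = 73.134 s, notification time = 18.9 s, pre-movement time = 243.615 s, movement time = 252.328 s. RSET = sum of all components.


Total = 73.134 + 18.9 + 243.615 + 252.328 = 587.977 s

587.977 s


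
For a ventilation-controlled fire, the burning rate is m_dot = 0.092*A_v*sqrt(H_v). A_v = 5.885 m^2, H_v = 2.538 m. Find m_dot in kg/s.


sqrt(H_v) = 1.5931
m_dot = 0.092 * 5.885 * 1.5931 = 0.86254 kg/s

0.86254 kg/s


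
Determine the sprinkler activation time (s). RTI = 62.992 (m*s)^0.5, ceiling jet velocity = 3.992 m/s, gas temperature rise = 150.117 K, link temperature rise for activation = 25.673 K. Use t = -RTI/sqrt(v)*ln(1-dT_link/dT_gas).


dT_link/dT_gas = 0.17102
ln(1 - 0.17102) = -0.18756
t = -62.992 / sqrt(3.992) * -0.18756 = 5.9133 s

5.9133 s


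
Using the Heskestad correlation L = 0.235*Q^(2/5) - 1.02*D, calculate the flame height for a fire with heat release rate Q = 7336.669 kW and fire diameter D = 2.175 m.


Q^(2/5) = 35.172
0.235 * Q^(2/5) = 8.2655
1.02 * D = 2.2185
L = 6.0470 m

6.0470 m


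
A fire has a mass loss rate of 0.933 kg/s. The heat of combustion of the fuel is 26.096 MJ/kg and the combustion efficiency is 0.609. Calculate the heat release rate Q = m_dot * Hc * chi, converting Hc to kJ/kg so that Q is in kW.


Hc = 26.096 MJ/kg = 26.096 * 1000 kJ/kg = 26096 kJ/kg
Q = 0.933 kg/s * 26096 kJ/kg * 0.609 = 14828 kW

14828 kW


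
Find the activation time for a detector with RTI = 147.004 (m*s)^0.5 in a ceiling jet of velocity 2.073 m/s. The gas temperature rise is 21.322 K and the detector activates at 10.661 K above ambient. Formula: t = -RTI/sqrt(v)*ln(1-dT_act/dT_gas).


dT_act/dT_gas = 0.5
ln(1 - 0.5) = -0.69315
t = -147.004 / sqrt(2.073) * -0.69315 = 70.771 s

70.771 s


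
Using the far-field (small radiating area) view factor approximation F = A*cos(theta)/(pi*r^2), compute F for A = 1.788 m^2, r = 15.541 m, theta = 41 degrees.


cos(41 deg) = 0.75471
pi*r^2 = 758.77
F = 1.788 * 0.75471 / 758.77 = 0.0017784

0.0017784


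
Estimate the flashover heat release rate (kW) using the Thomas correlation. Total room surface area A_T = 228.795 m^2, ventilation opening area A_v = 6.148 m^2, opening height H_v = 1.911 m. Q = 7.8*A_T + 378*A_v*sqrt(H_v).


7.8*A_T = 1784.601
sqrt(H_v) = 1.3824
378*A_v*sqrt(H_v) = 3212.6
Q = 1784.601 + 3212.6 = 4997.2 kW

4997.2 kW


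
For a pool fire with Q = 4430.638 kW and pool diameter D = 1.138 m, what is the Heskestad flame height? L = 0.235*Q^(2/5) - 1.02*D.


Q^(2/5) = 28.747
0.235 * Q^(2/5) = 6.7555
1.02 * D = 1.1608
L = 5.5947 m

5.5947 m


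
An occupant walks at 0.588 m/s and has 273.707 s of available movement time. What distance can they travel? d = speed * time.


d = 0.588 * 273.707 = 160.94 m

160.94 m


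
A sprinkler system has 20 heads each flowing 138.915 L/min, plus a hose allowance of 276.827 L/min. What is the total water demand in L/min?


Sprinkler demand = 20 * 138.915 = 2778.3 L/min
Total = 2778.3 + 276.827 = 3055.127 L/min

3055.127 L/min


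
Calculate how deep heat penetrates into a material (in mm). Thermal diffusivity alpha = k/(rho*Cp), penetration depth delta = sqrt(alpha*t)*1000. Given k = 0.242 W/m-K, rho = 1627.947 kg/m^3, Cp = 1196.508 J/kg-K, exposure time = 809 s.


alpha = 0.242 / (1627.947 * 1196.508) = 1.2424e-07 m^2/s
alpha * t = 0.00010051
delta = sqrt(0.00010051) * 1000 = 10.025 mm

10.025 mm


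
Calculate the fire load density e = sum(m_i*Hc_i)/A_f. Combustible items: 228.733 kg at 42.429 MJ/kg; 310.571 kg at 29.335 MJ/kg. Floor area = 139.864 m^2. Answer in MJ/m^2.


Total energy = 228.733*42.429 + 310.571*29.335
= 9704.912 + 9110.600
= 18815.51 MJ
e = 18815.51 / 139.864 = 134.53 MJ/m^2

134.53 MJ/m^2


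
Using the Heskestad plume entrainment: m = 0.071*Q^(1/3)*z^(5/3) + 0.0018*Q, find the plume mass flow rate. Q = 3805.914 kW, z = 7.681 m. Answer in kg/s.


Q^(1/3) = 15.613
z^(5/3) = 29.902
First term = 0.071 * 15.613 * 29.902 = 33.147
Second term = 0.0018 * 3805.914 = 6.8506
m = 39.997 kg/s

39.997 kg/s


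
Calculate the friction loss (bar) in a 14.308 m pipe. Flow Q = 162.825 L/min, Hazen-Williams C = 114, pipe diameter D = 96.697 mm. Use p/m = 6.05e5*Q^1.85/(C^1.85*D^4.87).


Q^1.85 = 12350
C^1.85 = 6386.7
D^4.87 = 4.6662e+09
p/m = 0.00025073 bar/m
p_total = 0.00025073 * 14.308 = 0.0035874 bar

0.0035874 bar


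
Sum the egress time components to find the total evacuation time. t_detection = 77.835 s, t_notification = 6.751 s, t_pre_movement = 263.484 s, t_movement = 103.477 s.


Total = 77.835 + 6.751 + 263.484 + 103.477 = 451.547 s

451.547 s


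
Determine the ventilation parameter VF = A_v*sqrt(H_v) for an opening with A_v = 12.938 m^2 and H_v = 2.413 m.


sqrt(H_v) = 1.5534
VF = 12.938 * 1.5534 = 20.098 m^(5/2)

20.098 m^(5/2)


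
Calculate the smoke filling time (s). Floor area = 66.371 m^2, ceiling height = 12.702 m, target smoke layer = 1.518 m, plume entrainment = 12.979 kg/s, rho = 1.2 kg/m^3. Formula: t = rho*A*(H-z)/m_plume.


H - z = 11.184 m
t = 1.2 * 66.371 * 11.184 / 12.979 = 68.630 s

68.630 s


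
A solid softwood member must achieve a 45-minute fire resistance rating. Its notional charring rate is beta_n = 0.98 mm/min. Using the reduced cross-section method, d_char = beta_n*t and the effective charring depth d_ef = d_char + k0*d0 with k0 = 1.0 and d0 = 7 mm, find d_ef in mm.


d_char = 0.98 * 45 = 44.1 mm
d_ef = 44.1 + 1.0*7 = 51.1 mm

51.1 mm


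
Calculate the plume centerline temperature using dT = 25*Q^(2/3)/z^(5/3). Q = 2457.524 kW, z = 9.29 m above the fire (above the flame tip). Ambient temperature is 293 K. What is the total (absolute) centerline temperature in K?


Q^(2/3) = 182.11
z^(5/3) = 41.054
dT = 25 * 182.11 / 41.054 = 110.90 K
T = 293 + 110.90 = 403.90 K

403.90 K


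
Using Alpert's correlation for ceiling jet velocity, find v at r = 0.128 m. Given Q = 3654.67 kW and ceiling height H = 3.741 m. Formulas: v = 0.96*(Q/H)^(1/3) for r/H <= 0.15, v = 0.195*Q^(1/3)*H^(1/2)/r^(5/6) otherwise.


r/H = 0.128 / 3.741 = 0.034215
r/H <= 0.15, so v = 0.96*(Q/H)^(1/3)
Q/H = 976.92
(Q/H)^(1/3) = 9.9225
v = 0.96 * 9.9225 = 9.5256 m/s

9.5256 m/s


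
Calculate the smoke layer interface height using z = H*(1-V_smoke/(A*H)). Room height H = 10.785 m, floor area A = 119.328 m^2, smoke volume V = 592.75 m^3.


V/(A*H) = 0.46058
1 - 0.46058 = 0.53942
z = 10.785 * 0.53942 = 5.8176 m

5.8176 m


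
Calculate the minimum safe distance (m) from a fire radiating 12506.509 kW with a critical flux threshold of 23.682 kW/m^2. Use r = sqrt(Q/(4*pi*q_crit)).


4*pi*q_crit = 297.60
Q/(4*pi*q_crit) = 42.025
r = sqrt(42.025) = 6.4827 m

6.4827 m


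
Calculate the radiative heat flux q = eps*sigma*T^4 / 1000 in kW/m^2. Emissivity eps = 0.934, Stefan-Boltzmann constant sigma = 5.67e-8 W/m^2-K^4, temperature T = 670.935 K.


T^4 = 2.0264e+11
q = 0.934 * 5.67e-8 * 2.0264e+11 / 1000 = 10.731 kW/m^2

10.731 kW/m^2


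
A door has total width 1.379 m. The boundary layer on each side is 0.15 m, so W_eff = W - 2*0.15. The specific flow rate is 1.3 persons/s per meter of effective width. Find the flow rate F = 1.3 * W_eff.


W_eff = 1.379 - 0.30 = 1.079 m
F = 1.3 * 1.079 = 1.4027 persons/s

1.4027 persons/s


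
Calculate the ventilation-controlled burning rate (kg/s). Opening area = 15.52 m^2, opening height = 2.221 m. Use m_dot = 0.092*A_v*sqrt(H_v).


sqrt(H_v) = 1.4903
m_dot = 0.092 * 15.52 * 1.4903 = 2.1279 kg/s

2.1279 kg/s


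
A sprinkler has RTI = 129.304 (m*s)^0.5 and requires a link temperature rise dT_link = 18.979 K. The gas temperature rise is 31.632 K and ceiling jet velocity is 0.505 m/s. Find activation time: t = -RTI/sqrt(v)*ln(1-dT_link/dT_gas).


dT_link/dT_gas = 0.59999
ln(1 - 0.59999) = -0.91627
t = -129.304 / sqrt(0.505) * -0.91627 = 166.72 s

166.72 s


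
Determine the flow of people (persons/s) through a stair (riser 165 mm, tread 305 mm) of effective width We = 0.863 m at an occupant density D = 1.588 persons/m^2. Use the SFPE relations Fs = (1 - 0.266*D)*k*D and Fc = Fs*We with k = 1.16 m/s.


1 - 0.266*D = 1 - 0.266*1.588 = 0.57759
Fs = 0.57759 * 1.16 * 1.588 = 1.0640 persons/(s*m)
Fc = 1.0640 * 0.863 = 0.91821 persons/s

0.91821 persons/s


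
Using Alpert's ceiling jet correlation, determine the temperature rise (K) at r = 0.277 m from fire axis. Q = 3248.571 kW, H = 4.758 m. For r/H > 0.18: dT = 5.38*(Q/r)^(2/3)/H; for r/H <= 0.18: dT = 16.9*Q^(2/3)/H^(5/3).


r/H = 0.277 / 4.758 = 0.058218
r/H <= 0.18, so dT = 16.9*Q^(2/3)/H^(5/3)
Q^(2/3) = 219.35
H^(5/3) = 13.460
dT = 16.9 * 219.35 / 13.460 = 275.41 K

275.41 K


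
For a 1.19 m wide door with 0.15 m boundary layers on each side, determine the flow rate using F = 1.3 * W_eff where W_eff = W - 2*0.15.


W_eff = 1.19 - 0.30 = 0.89 m
F = 1.3 * 0.89 = 1.157 persons/s

1.157 persons/s
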